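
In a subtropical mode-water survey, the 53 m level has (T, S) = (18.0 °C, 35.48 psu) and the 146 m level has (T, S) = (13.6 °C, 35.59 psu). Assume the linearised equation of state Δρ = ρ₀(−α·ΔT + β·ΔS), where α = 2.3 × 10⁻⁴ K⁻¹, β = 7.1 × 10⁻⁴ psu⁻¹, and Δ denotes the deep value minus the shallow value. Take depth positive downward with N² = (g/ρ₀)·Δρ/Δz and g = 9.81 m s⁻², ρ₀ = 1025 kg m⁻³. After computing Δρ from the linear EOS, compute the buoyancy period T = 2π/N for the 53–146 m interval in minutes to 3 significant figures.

9.77 min

ΔT = -4.4 K, ΔS = +0.11 psu (deep − shallow).
Δρ/ρ₀ = −αΔT + βΔS = 1.012 × 10⁻³ + 7.81 × 10⁻⁵ = 1.0901 × 10⁻³, so Δρ ≈ 1.117 kg m⁻³.
N² = (g/ρ₀)·Δρ/Δz = g·(Δρ/ρ₀)/Δz = 9.81 × 1.0901 × 10⁻³ / 93 = 1.1499 × 10⁻⁴ s⁻².
N = √(1.1499 × 10⁻⁴) = 0.010723 rad s⁻¹ → T = 2π/N = 585.95 s = 9.7658 min ≈ 9.77 min.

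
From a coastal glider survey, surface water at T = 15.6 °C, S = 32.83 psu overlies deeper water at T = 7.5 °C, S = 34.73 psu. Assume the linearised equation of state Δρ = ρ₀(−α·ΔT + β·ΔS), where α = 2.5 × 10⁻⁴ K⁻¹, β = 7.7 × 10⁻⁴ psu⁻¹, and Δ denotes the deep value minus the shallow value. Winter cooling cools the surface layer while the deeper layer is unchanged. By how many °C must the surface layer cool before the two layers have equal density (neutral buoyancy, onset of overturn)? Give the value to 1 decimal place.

14.0 °C

Neutral buoyancy requires Δρ = 0, i.e. −α(T_deep − T_surf′) + β(S_deep − S_surf) = 0.
T_surf′ = T_deep − (β/α)·ΔS = 7.5 − (7.7 × 10⁻⁴/2.5 × 10⁻⁴)·(+1.90) = 1.648 °C.
Cooling required: 15.6 − (1.648) = 13.952 °C.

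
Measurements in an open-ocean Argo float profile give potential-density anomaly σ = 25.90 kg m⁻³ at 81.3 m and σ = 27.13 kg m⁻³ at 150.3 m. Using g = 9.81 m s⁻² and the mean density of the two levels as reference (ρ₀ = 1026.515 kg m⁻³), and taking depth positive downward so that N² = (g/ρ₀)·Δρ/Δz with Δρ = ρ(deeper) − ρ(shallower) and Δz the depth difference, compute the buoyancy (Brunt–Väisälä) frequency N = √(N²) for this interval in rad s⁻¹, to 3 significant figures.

0.0131 rad s⁻¹

Δρ = 1027.13 − 1025.90 = 1.23 kg m⁻³ over Δz = 150.3 − 81.3 = 69 m.
N² = (9.81/1026.515) × (1.23/69) = 1.7036 × 10⁻⁴ s⁻².
N = √(1.7036 × 10⁻⁴) = 0.013052 rad s⁻¹ ≈ 0.0131 rad s⁻¹.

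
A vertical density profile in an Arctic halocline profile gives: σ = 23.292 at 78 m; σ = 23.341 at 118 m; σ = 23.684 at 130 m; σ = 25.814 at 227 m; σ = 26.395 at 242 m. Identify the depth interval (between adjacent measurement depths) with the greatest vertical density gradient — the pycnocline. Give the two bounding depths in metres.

Compute the density gradient over each adjacent pair:
  78–118 m: Δρ/Δz = 0.049/40 = 1.2 × 10⁻³ kg m⁻⁴
  118–130 m: Δρ/Δz = 0.343/12 = 0.029 kg m⁻⁴
  130–227 m: Δρ/Δz = 2.130/97 = 0.022 kg m⁻⁴
  227–242 m: Δρ/Δz = 0.581/15 = 0.039 kg m⁻⁴
The largest gradient is in the 227–242 m interval — the pycnocline.

227–242 m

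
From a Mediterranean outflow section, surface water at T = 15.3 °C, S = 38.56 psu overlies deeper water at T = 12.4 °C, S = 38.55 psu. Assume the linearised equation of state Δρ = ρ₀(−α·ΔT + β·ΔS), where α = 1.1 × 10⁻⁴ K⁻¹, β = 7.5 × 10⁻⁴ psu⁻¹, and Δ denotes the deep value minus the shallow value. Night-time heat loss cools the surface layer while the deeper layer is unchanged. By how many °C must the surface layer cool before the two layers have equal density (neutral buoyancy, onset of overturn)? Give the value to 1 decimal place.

2.8 °C

Neutral buoyancy requires Δρ = 0, i.e. −α(T_deep − T_surf′) + β(S_deep − S_surf) = 0.
T_surf′ = T_deep − (β/α)·ΔS = 12.4 − (7.5 × 10⁻⁴/1.1 × 10⁻⁴)·(-0.01) = 12.468 °C.
Cooling required: 15.3 − (12.468) = 2.832 °C.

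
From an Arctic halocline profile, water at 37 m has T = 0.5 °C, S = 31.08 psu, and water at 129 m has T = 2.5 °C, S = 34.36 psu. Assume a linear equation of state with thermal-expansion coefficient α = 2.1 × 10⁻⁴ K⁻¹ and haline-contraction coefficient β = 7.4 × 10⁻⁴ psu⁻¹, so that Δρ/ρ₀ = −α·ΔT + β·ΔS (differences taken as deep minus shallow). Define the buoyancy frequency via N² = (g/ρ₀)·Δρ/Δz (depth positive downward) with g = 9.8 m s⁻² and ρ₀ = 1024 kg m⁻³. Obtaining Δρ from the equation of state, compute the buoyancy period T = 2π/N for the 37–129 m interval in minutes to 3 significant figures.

ΔT = +2.0 K, ΔS = +3.28 psu (deep − shallow).
Δρ/ρ₀ = −αΔT + βΔS = -4.20 × 10⁻⁴ + 2.4272 × 10⁻³ = 2.0072 × 10⁻³, so Δρ ≈ 2.055 kg m⁻³.
N² = (g/ρ₀)·Δρ/Δz = g·(Δρ/ρ₀)/Δz = 9.8 × 2.0072 × 10⁻³ / 92 = 2.1381 × 10⁻⁴ s⁻².
N = √(2.1381 × 10⁻⁴) = 0.014622 rad s⁻¹ → T = 2π/N = 429.71 s = 7.1618 min ≈ 7.16 min.

7.16 min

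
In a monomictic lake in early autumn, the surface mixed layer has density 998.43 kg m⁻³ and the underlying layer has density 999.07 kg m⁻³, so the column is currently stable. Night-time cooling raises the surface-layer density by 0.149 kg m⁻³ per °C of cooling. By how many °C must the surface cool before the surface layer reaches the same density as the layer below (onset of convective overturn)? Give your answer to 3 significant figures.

4.30 °C

Density deficit of the surface layer: 999.07 − 998.43 = 0.64 kg m⁻³.
Required change = 0.64 / 0.149 = 4.30 °C.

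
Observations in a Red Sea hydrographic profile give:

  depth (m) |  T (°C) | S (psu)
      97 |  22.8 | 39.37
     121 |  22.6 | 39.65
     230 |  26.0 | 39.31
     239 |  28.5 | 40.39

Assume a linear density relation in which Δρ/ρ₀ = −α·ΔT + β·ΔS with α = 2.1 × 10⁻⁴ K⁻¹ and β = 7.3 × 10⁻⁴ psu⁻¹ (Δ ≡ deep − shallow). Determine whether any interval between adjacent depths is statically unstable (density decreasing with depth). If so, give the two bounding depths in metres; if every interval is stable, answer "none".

121–230 m

Evaluate Δρ/ρ₀ = −αΔT + βΔS across each adjacent pair:
  97–121 m: −αΔT+βΔS = −(2.1 × 10⁻⁴)(-0.2)+(7.3 × 10⁻⁴)(+0.28) = 2.5 × 10⁻⁴ → stable
  121–230 m: −αΔT+βΔS = −(2.1 × 10⁻⁴)(+3.4)+(7.3 × 10⁻⁴)(-0.34) = -9.6 × 10⁻⁴ → UNSTABLE
  230–239 m: −αΔT+βΔS = −(2.1 × 10⁻⁴)(+2.5)+(7.3 × 10⁻⁴)(+1.08) = 2.6 × 10⁻⁴ → stable
The 121–230 m interval has Δρ < 0: lighter water underlies denser water.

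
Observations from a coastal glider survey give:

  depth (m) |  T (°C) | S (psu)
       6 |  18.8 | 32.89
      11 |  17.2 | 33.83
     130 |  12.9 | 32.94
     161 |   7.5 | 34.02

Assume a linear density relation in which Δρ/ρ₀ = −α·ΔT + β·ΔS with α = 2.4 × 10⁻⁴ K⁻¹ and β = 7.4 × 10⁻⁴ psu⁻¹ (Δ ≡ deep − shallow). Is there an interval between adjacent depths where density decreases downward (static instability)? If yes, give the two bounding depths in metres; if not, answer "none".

none

Evaluate Δρ/ρ₀ = −αΔT + βΔS across each adjacent pair:
  6–11 m: −αΔT+βΔS = −(2.4 × 10⁻⁴)(-1.6)+(7.4 × 10⁻⁴)(+0.94) = 1.1 × 10⁻³ → stable
  11–130 m: −αΔT+βΔS = −(2.4 × 10⁻⁴)(-4.3)+(7.4 × 10⁻⁴)(-0.89) = 3.7 × 10⁻⁴ → stable
  130–161 m: −αΔT+βΔS = −(2.4 × 10⁻⁴)(-5.4)+(7.4 × 10⁻⁴)(+1.08) = 2.1 × 10⁻³ → stable
Every interval has Δρ > 0: the column is stably stratified throughout.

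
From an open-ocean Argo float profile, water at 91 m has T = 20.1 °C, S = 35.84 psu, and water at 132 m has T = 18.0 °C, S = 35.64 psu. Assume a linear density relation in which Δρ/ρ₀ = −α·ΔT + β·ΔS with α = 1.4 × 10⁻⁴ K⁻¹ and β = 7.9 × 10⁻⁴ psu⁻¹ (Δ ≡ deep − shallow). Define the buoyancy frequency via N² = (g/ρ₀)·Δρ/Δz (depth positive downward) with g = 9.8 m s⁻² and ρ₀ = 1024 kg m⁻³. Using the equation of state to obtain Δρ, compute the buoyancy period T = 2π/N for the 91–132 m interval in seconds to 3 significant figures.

1.10 × 10³ s

ΔT = -2.1 K, ΔS = -0.20 psu (deep − shallow).
Δρ/ρ₀ = −αΔT + βΔS = 2.94 × 10⁻⁴ − 1.58 × 10⁻⁴ = 1.36 × 10⁻⁴, so Δρ ≈ 0.1393 kg m⁻³.
N² = (g/ρ₀)·Δρ/Δz = g·(Δρ/ρ₀)/Δz = 9.8 × 1.36 × 10⁻⁴ / 41 = 3.2507 × 10⁻⁵ s⁻².
N = √(3.2507 × 10⁻⁵) = 5.7015 × 10⁻³ rad s⁻¹ → T = 2π/N = 1.1020 × 10³ s ≈ 1.10 × 10³ s.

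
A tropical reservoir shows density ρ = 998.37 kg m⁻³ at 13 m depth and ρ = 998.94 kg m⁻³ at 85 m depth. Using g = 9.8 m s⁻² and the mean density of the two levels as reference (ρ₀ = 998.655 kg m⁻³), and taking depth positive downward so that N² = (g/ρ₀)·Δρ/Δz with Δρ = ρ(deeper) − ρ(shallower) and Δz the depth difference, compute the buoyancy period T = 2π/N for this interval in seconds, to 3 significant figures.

713 s

Δρ = 998.94 − 998.37 = 0.57 kg m⁻³ over Δz = 85 − 13 = 72 m.
N² = (9.8/998.655) × (0.57/72) = 7.7688 × 10⁻⁵ s⁻².
N = √(7.7688 × 10⁻⁵) = 8.8141 × 10⁻³ rad s⁻¹, so T = 2π/N = 712.86 s ≈ 713 s.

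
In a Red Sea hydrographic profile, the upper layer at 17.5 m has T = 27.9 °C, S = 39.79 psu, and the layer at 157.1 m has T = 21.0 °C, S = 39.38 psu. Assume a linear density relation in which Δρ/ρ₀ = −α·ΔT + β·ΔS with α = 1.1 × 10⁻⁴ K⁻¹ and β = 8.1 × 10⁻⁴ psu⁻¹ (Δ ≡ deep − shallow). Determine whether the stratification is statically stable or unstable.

ΔT = 21.0 − 27.9 = -6.9 K and ΔS = 39.38 − 39.79 = -0.41 psu (deep − shallow).
−αΔT = 7.59 × 10⁻⁴; βΔS = -3.321 × 10⁻⁴; sum Δρ/ρ₀ = 4.269 × 10⁻⁴.
Δρ/ρ₀ > 0, so Δρ > 0: deeper water is denser → statically stable.

stable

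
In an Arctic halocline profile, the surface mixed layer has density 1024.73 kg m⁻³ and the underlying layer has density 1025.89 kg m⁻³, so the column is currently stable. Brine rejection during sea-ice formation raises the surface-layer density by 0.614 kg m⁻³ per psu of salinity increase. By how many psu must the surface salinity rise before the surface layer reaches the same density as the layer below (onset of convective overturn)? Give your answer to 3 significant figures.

1.89 psu

Density deficit of the surface layer: 1025.89 − 1024.73 = 1.16 kg m⁻³.
Required change = 1.16 / 0.614 = 1.89 psu.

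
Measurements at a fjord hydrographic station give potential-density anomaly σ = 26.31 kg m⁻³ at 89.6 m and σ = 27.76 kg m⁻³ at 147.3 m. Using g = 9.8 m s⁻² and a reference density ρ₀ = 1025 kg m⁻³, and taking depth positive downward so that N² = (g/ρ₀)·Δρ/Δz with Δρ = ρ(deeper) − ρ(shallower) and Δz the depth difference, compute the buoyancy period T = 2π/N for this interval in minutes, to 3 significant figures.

Δρ = 1027.76 − 1026.31 = 1.45 kg m⁻³ over Δz = 147.3 − 89.6 = 57.7 m.
N² = (9.8/1025) × (1.45/57.7) = 2.4027 × 10⁻⁴ s⁻².
N = √(2.4027 × 10⁻⁴) = 0.015501 rad s⁻¹, so T = 2π/N = 405.34 s = 6.7557 min ≈ 6.76 min.

6.76 min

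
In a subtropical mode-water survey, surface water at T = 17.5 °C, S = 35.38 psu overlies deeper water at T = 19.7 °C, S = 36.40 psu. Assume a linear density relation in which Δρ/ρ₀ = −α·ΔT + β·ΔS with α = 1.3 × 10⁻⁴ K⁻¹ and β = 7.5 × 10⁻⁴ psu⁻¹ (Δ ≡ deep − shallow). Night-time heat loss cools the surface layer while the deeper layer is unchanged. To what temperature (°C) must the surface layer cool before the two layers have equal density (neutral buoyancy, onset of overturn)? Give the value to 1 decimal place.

13.8 °C

Neutral buoyancy requires Δρ = 0, i.e. −α(T_deep − T_surf′) + β(S_deep − S_surf) = 0.
T_surf′ = T_deep − (β/α)·ΔS = 19.7 − (7.5 × 10⁻⁴/1.3 × 10⁻⁴)·(+1.02) = 13.815 °C.
Cooling required: 17.5 − (13.815) = 3.685 °C.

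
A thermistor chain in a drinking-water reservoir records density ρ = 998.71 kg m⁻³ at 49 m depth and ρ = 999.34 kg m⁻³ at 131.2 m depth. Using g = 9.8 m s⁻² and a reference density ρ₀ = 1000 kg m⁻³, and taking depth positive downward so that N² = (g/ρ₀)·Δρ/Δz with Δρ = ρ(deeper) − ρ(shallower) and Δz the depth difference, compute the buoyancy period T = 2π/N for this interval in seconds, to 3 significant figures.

725 s

Δρ = 999.34 − 998.71 = 0.63 kg m⁻³ over Δz = 131.2 − 49 = 82.2 m.
N² = (9.8/1000) × (0.63/82.2) = 7.5109 × 10⁻⁵ s⁻².
N = √(7.5109 × 10⁻⁵) = 8.6665 × 10⁻³ rad s⁻¹, so T = 2π/N = 725.00 s ≈ 725 s.
Since Δρ > 0 the layer is stably stratified.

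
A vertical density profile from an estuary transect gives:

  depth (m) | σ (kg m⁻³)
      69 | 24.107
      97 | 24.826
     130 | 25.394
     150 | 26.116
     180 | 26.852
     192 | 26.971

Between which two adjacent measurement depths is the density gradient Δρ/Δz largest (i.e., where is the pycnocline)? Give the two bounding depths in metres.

Compute the density gradient over each adjacent pair:
  69–97 m: Δρ/Δz = 0.719/28 = 0.026 kg m⁻⁴
  97–130 m: Δρ/Δz = 0.568/33 = 0.017 kg m⁻⁴
  130–150 m: Δρ/Δz = 0.722/20 = 0.036 kg m⁻⁴
  150–180 m: Δρ/Δz = 0.736/30 = 0.025 kg m⁻⁴
  180–192 m: Δρ/Δz = 0.119/12 = 9.9 × 10⁻³ kg m⁻⁴
The largest gradient is in the 130–150 m interval — the pycnocline.

130–150 m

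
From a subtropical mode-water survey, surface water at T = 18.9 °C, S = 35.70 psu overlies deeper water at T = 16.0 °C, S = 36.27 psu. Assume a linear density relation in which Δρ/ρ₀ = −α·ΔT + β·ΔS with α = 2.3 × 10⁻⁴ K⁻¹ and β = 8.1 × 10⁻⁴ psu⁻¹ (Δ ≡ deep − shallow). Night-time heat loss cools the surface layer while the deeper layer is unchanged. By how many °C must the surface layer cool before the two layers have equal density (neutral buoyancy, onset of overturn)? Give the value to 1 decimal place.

4.9 °C

Neutral buoyancy requires Δρ = 0, i.e. −α(T_deep − T_surf′) + β(S_deep − S_surf) = 0.
T_surf′ = T_deep − (β/α)·ΔS = 16.0 − (8.1 × 10⁻⁴/2.3 × 10⁻⁴)·(+0.57) = 13.993 °C.
Cooling required: 18.9 − (13.993) = 4.907 °C.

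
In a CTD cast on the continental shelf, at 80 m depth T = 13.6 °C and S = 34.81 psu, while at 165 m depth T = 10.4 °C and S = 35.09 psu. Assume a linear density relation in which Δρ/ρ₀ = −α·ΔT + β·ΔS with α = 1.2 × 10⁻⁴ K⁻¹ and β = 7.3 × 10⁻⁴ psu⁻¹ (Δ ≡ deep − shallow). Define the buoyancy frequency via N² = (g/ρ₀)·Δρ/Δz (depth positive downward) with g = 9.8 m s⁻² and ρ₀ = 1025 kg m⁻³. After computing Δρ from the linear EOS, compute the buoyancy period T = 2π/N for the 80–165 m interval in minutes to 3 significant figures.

ΔT = -3.2 K, ΔS = +0.28 psu (deep − shallow).
Δρ/ρ₀ = −αΔT + βΔS = 3.84 × 10⁻⁴ + 2.044 × 10⁻⁴ = 5.884 × 10⁻⁴, so Δρ ≈ 0.6031 kg m⁻³.
N² = (g/ρ₀)·Δρ/Δz = g·(Δρ/ρ₀)/Δz = 9.8 × 5.884 × 10⁻⁴ / 85 = 6.7839 × 10⁻⁵ s⁻².
N = √(6.7839 × 10⁻⁵) = 8.2364 × 10⁻³ rad s⁻¹ → T = 2π/N = 762.86 s = 12.714 min ≈ 12.7 min.

12.7 min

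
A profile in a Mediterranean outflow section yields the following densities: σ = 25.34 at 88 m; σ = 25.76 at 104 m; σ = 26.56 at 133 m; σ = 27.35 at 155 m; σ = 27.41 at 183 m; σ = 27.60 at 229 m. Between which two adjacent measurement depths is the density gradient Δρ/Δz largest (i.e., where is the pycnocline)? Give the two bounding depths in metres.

Compute the density gradient over each adjacent pair:
  88–104 m: Δρ/Δz = 0.42/16 = 0.026 kg m⁻⁴
  104–133 m: Δρ/Δz = 0.80/29 = 0.028 kg m⁻⁴
  133–155 m: Δρ/Δz = 0.79/22 = 0.036 kg m⁻⁴
  155–183 m: Δρ/Δz = 0.06/28 = 2.1 × 10⁻³ kg m⁻⁴
  183–229 m: Δρ/Δz = 0.19/46 = 4.1 × 10⁻³ kg m⁻⁴
The largest gradient is in the 133–155 m interval — the pycnocline.

133–155 m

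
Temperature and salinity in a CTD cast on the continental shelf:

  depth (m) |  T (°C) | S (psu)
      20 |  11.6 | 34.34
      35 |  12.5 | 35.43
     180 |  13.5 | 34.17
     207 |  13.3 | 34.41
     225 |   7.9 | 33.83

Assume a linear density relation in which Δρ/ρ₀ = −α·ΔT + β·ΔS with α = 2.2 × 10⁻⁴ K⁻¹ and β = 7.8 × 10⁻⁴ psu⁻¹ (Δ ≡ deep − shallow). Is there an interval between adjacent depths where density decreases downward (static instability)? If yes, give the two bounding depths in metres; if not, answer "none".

Evaluate Δρ/ρ₀ = −αΔT + βΔS across each adjacent pair:
  20–35 m: −αΔT+βΔS = −(2.2 × 10⁻⁴)(+0.9)+(7.8 × 10⁻⁴)(+1.09) = 6.5 × 10⁻⁴ → stable
  35–180 m: −αΔT+βΔS = −(2.2 × 10⁻⁴)(+1.0)+(7.8 × 10⁻⁴)(-1.26) = -1.2 × 10⁻³ → UNSTABLE
  180–207 m: −αΔT+βΔS = −(2.2 × 10⁻⁴)(-0.2)+(7.8 × 10⁻⁴)(+0.24) = 2.3 × 10⁻⁴ → stable
  207–225 m: −αΔT+βΔS = −(2.2 × 10⁻⁴)(-5.4)+(7.8 × 10⁻⁴)(-0.58) = 7.4 × 10⁻⁴ → stable
The 35–180 m interval has Δρ < 0: lighter water underlies denser water.

35–180 m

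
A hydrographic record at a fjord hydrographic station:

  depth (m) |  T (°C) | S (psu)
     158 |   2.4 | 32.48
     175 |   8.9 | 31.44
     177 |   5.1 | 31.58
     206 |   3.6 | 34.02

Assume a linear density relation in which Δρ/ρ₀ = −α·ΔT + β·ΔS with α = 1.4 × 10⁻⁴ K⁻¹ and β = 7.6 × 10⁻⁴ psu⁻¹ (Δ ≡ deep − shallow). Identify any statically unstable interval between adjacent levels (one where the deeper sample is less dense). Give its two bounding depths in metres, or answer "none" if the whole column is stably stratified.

Evaluate Δρ/ρ₀ = −αΔT + βΔS across each adjacent pair:
  158–175 m: −αΔT+βΔS = −(1.4 × 10⁻⁴)(+6.5)+(7.6 × 10⁻⁴)(-1.04) = -1.7 × 10⁻³ → UNSTABLE
  175–177 m: −αΔT+βΔS = −(1.4 × 10⁻⁴)(-3.8)+(7.6 × 10⁻⁴)(+0.14) = 6.4 × 10⁻⁴ → stable
  177–206 m: −αΔT+βΔS = −(1.4 × 10⁻⁴)(-1.5)+(7.6 × 10⁻⁴)(+2.44) = 2.1 × 10⁻³ → stable
The 158–175 m interval has Δρ < 0: lighter water underlies denser water.

158–175 m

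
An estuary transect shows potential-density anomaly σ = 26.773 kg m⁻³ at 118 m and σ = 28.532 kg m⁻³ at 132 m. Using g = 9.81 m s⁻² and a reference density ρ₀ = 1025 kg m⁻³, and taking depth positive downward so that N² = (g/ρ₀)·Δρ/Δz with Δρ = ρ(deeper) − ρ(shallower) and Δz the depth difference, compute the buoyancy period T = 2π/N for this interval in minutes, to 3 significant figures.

3.02 min

Δρ = 1028.532 − 1026.773 = 1.759 kg m⁻³ over Δz = 132 − 118 = 14 m.
N² = (9.81/1025) × (1.759/14) = 1.2025 × 10⁻³ s⁻².
N = √(1.2025 × 10⁻³) = 0.034677 rad s⁻¹, so T = 2π/N = 181.19 s = 3.0198 min ≈ 3.02 min.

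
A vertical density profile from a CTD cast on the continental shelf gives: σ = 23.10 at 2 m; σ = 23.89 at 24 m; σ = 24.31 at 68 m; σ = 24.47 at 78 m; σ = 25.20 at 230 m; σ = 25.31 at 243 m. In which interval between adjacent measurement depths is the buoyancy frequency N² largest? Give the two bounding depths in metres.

Compute the density gradient over each adjacent pair:
  2–24 m: Δρ/Δz = 0.79/22 = 0.036 kg m⁻⁴
  24–68 m: Δρ/Δz = 0.42/44 = 9.5 × 10⁻³ kg m⁻⁴
  68–78 m: Δρ/Δz = 0.16/10 = 0.016 kg m⁻⁴
  78–230 m: Δρ/Δz = 0.73/152 = 4.8 × 10⁻³ kg m⁻⁴
  230–243 m: Δρ/Δz = 0.11/13 = 8.5 × 10⁻³ kg m⁻⁴
The largest gradient is in the 2–24 m interval — the pycnocline.

2–24 m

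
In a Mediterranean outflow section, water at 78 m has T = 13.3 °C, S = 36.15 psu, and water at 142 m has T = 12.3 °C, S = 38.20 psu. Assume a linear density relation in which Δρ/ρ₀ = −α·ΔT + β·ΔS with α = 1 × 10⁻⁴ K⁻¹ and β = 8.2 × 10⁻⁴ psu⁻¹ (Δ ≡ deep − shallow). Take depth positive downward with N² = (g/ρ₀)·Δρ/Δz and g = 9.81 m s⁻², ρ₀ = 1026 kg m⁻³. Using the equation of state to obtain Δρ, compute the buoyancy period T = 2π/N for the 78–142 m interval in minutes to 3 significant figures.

ΔT = -1.0 K, ΔS = +2.05 psu (deep − shallow).
Δρ/ρ₀ = −αΔT + βΔS = 1.00 × 10⁻⁴ + 1.681 × 10⁻³ = 1.781 × 10⁻³, so Δρ ≈ 1.827 kg m⁻³.
N² = (g/ρ₀)·Δρ/Δz = g·(Δρ/ρ₀)/Δz = 9.81 × 1.781 × 10⁻³ / 64 = 2.7299 × 10⁻⁴ s⁻².
N = √(2.7299 × 10⁻⁴) = 0.016522 rad s⁻¹ → T = 2π/N = 380.29 s = 6.3382 min ≈ 6.34 min.

6.34 min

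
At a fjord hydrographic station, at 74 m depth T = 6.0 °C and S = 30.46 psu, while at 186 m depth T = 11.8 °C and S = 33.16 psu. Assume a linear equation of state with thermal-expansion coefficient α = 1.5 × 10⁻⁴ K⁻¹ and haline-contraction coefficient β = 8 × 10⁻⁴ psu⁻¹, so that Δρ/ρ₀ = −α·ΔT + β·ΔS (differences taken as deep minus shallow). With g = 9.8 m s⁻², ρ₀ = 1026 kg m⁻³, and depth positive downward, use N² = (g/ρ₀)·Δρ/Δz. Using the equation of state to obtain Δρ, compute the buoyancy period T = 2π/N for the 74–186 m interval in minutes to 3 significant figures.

9.86 min

ΔT = +5.8 K, ΔS = +2.70 psu (deep − shallow).
Δρ/ρ₀ = −αΔT + βΔS = -8.70 × 10⁻⁴ + 2.16 × 10⁻³ = 1.29 × 10⁻³, so Δρ ≈ 1.324 kg m⁻³.
N² = (g/ρ₀)·Δρ/Δz = g·(Δρ/ρ₀)/Δz = 9.8 × 1.29 × 10⁻³ / 112 = 1.1288 × 10⁻⁴ s⁻².
N = √(1.1288 × 10⁻⁴) = 0.010624 rad s⁻¹ → T = 2π/N = 591.41 s = 9.8568 min ≈ 9.86 min.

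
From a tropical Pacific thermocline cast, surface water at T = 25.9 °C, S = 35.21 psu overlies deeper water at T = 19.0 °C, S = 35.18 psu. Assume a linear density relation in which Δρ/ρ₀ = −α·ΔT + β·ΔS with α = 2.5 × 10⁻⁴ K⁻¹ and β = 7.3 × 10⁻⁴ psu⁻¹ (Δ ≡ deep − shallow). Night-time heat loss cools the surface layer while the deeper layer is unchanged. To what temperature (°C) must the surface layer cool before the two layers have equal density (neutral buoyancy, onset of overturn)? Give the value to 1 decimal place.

Neutral buoyancy requires Δρ = 0, i.e. −α(T_deep − T_surf′) + β(S_deep − S_surf) = 0.
T_surf′ = T_deep − (β/α)·ΔS = 19.0 − (7.3 × 10⁻⁴/2.5 × 10⁻⁴)·(-0.03) = 19.088 °C.
Cooling required: 25.9 − (19.088) = 6.812 °C.

19.1 °C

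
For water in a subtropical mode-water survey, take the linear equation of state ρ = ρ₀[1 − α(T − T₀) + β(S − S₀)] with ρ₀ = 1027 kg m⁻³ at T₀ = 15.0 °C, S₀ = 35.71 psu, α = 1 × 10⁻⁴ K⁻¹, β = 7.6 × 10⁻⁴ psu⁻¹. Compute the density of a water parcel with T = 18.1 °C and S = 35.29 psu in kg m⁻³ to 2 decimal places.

1026.35 kg m⁻³

T − T₀ = +3.1 K, S − S₀ = -0.42 psu.
Bracket = 1 − α·(+3.1) + β·(-0.42) = 1 + (-6.292 × 10⁻⁴) = 0.9993708.
ρ = 1027 × 0.9993708 = 1026.35 kg m⁻³.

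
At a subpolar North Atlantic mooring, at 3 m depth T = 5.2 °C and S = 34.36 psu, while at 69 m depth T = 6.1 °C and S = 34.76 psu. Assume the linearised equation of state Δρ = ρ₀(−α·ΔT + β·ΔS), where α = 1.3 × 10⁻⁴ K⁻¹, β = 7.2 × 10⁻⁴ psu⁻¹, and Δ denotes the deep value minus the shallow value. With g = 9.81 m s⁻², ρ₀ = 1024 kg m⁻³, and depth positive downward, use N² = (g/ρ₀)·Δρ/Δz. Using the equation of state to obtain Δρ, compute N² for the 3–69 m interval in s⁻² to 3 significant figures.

ΔT = +0.9 K, ΔS = +0.40 psu (deep − shallow).
Δρ/ρ₀ = −αΔT + βΔS = -1.17 × 10⁻⁴ + 2.88 × 10⁻⁴ = 1.71 × 10⁻⁴, so Δρ ≈ 0.1751 kg m⁻³.
N² = (g/ρ₀)·Δρ/Δz = g·(Δρ/ρ₀)/Δz = 9.81 × 1.71 × 10⁻⁴ / 66 = 2.5417 × 10⁻⁵ s⁻² ≈ 2.54 × 10⁻⁵ s⁻².

2.54 × 10⁻⁵ s⁻²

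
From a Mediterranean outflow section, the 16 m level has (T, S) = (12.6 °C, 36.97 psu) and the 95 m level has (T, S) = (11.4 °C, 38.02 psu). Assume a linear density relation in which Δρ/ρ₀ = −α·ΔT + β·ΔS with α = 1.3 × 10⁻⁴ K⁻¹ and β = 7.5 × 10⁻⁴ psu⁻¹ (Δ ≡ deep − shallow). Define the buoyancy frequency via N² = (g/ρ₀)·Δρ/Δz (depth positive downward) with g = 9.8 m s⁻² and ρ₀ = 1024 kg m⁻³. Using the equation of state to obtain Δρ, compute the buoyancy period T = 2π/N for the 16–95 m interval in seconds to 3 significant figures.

ΔT = -1.2 K, ΔS = +1.05 psu (deep − shallow).
Δρ/ρ₀ = −αΔT + βΔS = 1.56 × 10⁻⁴ + 7.875 × 10⁻⁴ = 9.435 × 10⁻⁴, so Δρ ≈ 0.9661 kg m⁻³.
N² = (g/ρ₀)·Δρ/Δz = g·(Δρ/ρ₀)/Δz = 9.8 × 9.435 × 10⁻⁴ / 79 = 1.1704 × 10⁻⁴ s⁻².
N = √(1.1704 × 10⁻⁴) = 0.010819 rad s⁻¹ → T = 2π/N = 580.75 s ≈ 581 s.

581 s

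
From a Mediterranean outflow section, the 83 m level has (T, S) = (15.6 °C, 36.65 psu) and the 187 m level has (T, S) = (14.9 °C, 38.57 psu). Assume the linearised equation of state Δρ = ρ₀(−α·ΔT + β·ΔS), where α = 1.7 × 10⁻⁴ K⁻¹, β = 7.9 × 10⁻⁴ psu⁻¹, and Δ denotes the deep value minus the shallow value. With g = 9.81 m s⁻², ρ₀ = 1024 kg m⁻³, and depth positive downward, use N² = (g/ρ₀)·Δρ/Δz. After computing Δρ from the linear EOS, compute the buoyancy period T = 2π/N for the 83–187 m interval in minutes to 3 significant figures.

8.43 min

ΔT = -0.7 K, ΔS = +1.92 psu (deep − shallow).
Δρ/ρ₀ = −αΔT + βΔS = 1.19 × 10⁻⁴ + 1.5168 × 10⁻³ = 1.6358 × 10⁻³, so Δρ ≈ 1.675 kg m⁻³.
N² = (g/ρ₀)·Δρ/Δz = g·(Δρ/ρ₀)/Δz = 9.81 × 1.6358 × 10⁻³ / 104 = 1.5430 × 10⁻⁴ s⁻².
N = √(1.5430 × 10⁻⁴) = 0.012422 rad s⁻¹ → T = 2π/N = 505.81 s = 8.4302 min ≈ 8.43 min.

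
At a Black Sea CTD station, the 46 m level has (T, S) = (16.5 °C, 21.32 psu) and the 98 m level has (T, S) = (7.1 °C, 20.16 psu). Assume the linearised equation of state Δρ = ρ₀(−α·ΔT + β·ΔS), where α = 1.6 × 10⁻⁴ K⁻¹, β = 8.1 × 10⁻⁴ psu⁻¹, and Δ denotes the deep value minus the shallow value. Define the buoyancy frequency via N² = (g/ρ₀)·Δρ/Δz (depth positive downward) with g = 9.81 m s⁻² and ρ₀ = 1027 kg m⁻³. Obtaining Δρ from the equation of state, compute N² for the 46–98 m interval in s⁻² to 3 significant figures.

1.06 × 10⁻⁴ s⁻²

ΔT = -9.4 K, ΔS = -1.16 psu (deep − shallow).
Δρ/ρ₀ = −αΔT + βΔS = 1.504 × 10⁻³ − 9.396 × 10⁻⁴ = 5.644 × 10⁻⁴, so Δρ ≈ 0.5796 kg m⁻³.
N² = (g/ρ₀)·Δρ/Δz = g·(Δρ/ρ₀)/Δz = 9.81 × 5.644 × 10⁻⁴ / 52 = 1.0648 × 10⁻⁴ s⁻² ≈ 1.06 × 10⁻⁴ s⁻².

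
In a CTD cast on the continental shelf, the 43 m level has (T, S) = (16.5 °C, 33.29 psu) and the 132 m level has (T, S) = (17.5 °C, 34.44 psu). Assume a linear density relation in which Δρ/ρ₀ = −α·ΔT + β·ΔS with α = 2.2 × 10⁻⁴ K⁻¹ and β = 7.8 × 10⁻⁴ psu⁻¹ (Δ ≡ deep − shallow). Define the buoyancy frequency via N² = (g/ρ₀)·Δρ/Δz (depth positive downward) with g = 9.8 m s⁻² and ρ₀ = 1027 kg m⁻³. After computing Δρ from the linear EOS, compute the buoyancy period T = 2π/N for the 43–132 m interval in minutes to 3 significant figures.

12.1 min

ΔT = +1.0 K, ΔS = +1.15 psu (deep − shallow).
Δρ/ρ₀ = −αΔT + βΔS = -2.20 × 10⁻⁴ + 8.97 × 10⁻⁴ = 6.77 × 10⁻⁴, so Δρ ≈ 0.6953 kg m⁻³.
N² = (g/ρ₀)·Δρ/Δz = g·(Δρ/ρ₀)/Δz = 9.8 × 6.77 × 10⁻⁴ / 89 = 7.4546 × 10⁻⁵ s⁻².
N = √(7.4546 × 10⁻⁵) = 8.6340 × 10⁻³ rad s⁻¹ → T = 2π/N = 727.73 s = 12.129 min ≈ 12.1 min.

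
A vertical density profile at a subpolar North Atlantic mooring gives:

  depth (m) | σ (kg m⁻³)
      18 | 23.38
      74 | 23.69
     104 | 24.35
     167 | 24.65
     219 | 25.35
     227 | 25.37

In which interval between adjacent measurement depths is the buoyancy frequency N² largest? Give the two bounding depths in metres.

Compute the density gradient over each adjacent pair:
  18–74 m: Δρ/Δz = 0.31/56 = 5.5 × 10⁻³ kg m⁻⁴
  74–104 m: Δρ/Δz = 0.66/30 = 0.022 kg m⁻⁴
  104–167 m: Δρ/Δz = 0.30/63 = 4.8 × 10⁻³ kg m⁻⁴
  167–219 m: Δρ/Δz = 0.70/52 = 0.013 kg m⁻⁴
  219–227 m: Δρ/Δz = 0.02/8 = 2.5 × 10⁻³ kg m⁻⁴
The largest gradient is in the 74–104 m interval — the pycnocline.

74–104 m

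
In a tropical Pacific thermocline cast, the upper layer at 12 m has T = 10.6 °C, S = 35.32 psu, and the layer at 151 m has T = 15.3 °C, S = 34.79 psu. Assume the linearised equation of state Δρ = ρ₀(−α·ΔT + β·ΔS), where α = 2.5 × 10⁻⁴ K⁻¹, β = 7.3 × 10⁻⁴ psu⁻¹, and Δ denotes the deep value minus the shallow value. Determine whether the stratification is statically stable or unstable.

ΔT = 15.3 − 10.6 = +4.7 K and ΔS = 34.79 − 35.32 = -0.53 psu (deep − shallow).
−αΔT = -1.175 × 10⁻³; βΔS = -3.869 × 10⁻⁴; sum Δρ/ρ₀ = -1.5619 × 10⁻³.
Δρ/ρ₀ < 0, so Δρ < 0: deeper water is lighter → statically unstable; the column would overturn.

unstable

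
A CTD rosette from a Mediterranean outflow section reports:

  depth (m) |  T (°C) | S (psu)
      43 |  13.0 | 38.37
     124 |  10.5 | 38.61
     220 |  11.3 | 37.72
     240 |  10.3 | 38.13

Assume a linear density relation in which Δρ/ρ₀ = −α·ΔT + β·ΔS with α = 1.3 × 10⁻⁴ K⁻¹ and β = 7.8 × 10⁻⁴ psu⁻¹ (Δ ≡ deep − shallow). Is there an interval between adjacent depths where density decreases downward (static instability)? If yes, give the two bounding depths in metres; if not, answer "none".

124–220 m

Evaluate Δρ/ρ₀ = −αΔT + βΔS across each adjacent pair:
  43–124 m: −αΔT+βΔS = −(1.3 × 10⁻⁴)(-2.5)+(7.8 × 10⁻⁴)(+0.24) = 5.1 × 10⁻⁴ → stable
  124–220 m: −αΔT+βΔS = −(1.3 × 10⁻⁴)(+0.8)+(7.8 × 10⁻⁴)(-0.89) = -8.0 × 10⁻⁴ → UNSTABLE
  220–240 m: −αΔT+βΔS = −(1.3 × 10⁻⁴)(-1.0)+(7.8 × 10⁻⁴)(+0.41) = 4.5 × 10⁻⁴ → stable
The 124–220 m interval has Δρ < 0: lighter water underlies denser water.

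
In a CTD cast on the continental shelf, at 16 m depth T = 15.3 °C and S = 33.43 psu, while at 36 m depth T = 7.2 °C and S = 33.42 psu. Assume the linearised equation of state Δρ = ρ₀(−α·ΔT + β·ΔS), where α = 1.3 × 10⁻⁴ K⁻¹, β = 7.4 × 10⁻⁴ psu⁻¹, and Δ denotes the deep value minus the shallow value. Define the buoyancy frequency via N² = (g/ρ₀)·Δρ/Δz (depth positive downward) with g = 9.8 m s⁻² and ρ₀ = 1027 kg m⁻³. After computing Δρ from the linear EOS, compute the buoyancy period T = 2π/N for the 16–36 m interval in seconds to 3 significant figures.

ΔT = -8.1 K, ΔS = -0.01 psu (deep − shallow).
Δρ/ρ₀ = −αΔT + βΔS = 1.053 × 10⁻³ − 7.40 × 10⁻⁶ = 1.0456 × 10⁻³, so Δρ ≈ 1.074 kg m⁻³.
N² = (g/ρ₀)·Δρ/Δz = g·(Δρ/ρ₀)/Δz = 9.8 × 1.0456 × 10⁻³ / 20 = 5.1234 × 10⁻⁴ s⁻².
N = √(5.1234 × 10⁻⁴) = 0.022635 rad s⁻¹ → T = 2π/N = 277.59 s ≈ 278 s.

278 s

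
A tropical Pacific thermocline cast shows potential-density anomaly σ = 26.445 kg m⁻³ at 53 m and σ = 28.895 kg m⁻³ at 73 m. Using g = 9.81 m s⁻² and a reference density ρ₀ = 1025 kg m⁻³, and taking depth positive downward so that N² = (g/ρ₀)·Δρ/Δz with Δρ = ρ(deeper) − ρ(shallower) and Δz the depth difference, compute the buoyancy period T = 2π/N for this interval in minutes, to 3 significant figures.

Δρ = 1028.895 − 1026.445 = 2.450 kg m⁻³ over Δz = 73 − 53 = 20 m.
N² = (9.81/1025) × (2.450/20) = 1.1724 × 10⁻³ s⁻².
N = √(1.1724 × 10⁻³) = 0.034240 rad s⁻¹, so T = 2π/N = 183.50 s = 3.0583 min ≈ 3.06 min.

3.06 min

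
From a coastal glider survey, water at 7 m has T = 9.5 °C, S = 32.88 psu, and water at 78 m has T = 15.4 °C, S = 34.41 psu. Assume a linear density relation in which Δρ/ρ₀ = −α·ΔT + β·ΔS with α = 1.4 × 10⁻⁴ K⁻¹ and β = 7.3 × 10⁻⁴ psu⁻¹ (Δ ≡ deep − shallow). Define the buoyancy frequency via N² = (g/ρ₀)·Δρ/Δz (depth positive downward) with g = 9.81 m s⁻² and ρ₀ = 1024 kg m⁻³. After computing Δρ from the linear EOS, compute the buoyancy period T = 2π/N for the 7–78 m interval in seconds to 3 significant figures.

991 s

ΔT = +5.9 K, ΔS = +1.53 psu (deep − shallow).
Δρ/ρ₀ = −αΔT + βΔS = -8.26 × 10⁻⁴ + 1.1169 × 10⁻³ = 2.909 × 10⁻⁴, so Δρ ≈ 0.2979 kg m⁻³.
N² = (g/ρ₀)·Δρ/Δz = g·(Δρ/ρ₀)/Δz = 9.81 × 2.909 × 10⁻⁴ / 71 = 4.0193 × 10⁻⁵ s⁻².
N = √(4.0193 × 10⁻⁵) = 6.3398 × 10⁻³ rad s⁻¹ → T = 2π/N = 991.07 s ≈ 991 s.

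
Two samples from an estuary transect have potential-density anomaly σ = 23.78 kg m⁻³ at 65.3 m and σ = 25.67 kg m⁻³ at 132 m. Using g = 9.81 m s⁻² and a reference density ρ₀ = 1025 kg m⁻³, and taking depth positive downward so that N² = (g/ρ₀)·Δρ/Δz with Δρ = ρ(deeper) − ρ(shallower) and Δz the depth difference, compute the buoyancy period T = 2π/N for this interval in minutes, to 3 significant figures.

Δρ = 1025.67 − 1023.78 = 1.89 kg m⁻³ over Δz = 132 − 65.3 = 66.7 m.
N² = (9.81/1025) × (1.89/66.7) = 2.7119 × 10⁻⁴ s⁻².
N = √(2.7119 × 10⁻⁴) = 0.016468 rad s⁻¹, so T = 2π/N = 381.54 s = 6.3590 min ≈ 6.36 min.
N² > 0, so the interval is statically stable.

6.36 min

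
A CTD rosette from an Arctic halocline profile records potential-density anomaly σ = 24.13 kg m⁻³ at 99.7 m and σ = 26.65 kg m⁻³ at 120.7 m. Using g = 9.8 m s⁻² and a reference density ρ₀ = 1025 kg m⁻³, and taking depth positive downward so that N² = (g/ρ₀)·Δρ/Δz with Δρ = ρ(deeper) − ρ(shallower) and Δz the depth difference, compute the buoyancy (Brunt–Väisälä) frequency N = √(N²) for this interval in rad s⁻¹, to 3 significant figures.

Δρ = 1026.65 − 1024.13 = 2.52 kg m⁻³ over Δz = 120.7 − 99.7 = 21 m.
N² = (9.8/1025) × (2.52/21) = 1.1473 × 10⁻³ s⁻².
N = √(1.1473 × 10⁻³) = 0.033872 rad s⁻¹ ≈ 0.0339 rad s⁻¹.
N² > 0, so the interval is statically stable.

0.0339 rad s⁻¹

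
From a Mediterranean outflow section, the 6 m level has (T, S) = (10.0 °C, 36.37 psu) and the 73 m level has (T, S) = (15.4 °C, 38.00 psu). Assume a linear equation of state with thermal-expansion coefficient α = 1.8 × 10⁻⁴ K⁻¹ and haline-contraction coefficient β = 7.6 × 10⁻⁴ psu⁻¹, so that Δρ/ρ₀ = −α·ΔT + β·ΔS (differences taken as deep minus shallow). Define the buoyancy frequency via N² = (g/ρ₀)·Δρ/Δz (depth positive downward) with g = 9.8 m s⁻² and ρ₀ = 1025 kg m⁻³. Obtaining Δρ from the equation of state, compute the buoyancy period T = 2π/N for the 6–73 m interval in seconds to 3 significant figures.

ΔT = +5.4 K, ΔS = +1.63 psu (deep − shallow).
Δρ/ρ₀ = −αΔT + βΔS = -9.72 × 10⁻⁴ + 1.2388 × 10⁻³ = 2.668 × 10⁻⁴, so Δρ ≈ 0.2735 kg m⁻³.
N² = (g/ρ₀)·Δρ/Δz = g·(Δρ/ρ₀)/Δz = 9.8 × 2.668 × 10⁻⁴ / 67 = 3.9024 × 10⁻⁵ s⁻².
N = √(3.9024 × 10⁻⁵) = 6.2469 × 10⁻³ rad s⁻¹ → T = 2π/N = 1.0058 × 10³ s ≈ 1.01 × 10³ s.

1.01 × 10³ s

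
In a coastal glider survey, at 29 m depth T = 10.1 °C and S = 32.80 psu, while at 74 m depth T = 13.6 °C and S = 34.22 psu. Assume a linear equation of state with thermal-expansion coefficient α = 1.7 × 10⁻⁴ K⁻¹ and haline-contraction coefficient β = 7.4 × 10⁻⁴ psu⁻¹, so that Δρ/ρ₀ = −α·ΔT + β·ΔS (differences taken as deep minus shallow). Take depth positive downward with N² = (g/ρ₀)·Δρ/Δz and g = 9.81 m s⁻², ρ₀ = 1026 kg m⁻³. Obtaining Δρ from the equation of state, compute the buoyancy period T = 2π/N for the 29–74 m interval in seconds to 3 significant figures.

630 s

ΔT = +3.5 K, ΔS = +1.42 psu (deep − shallow).
Δρ/ρ₀ = −αΔT + βΔS = -5.95 × 10⁻⁴ + 1.0508 × 10⁻³ = 4.558 × 10⁻⁴, so Δρ ≈ 0.4677 kg m⁻³.
N² = (g/ρ₀)·Δρ/Δz = g·(Δρ/ρ₀)/Δz = 9.81 × 4.558 × 10⁻⁴ / 45 = 9.9364 × 10⁻⁵ s⁻².
N = √(9.9364 × 10⁻⁵) = 9.9681 × 10⁻³ rad s⁻¹ → T = 2π/N = 630.33 s ≈ 630 s.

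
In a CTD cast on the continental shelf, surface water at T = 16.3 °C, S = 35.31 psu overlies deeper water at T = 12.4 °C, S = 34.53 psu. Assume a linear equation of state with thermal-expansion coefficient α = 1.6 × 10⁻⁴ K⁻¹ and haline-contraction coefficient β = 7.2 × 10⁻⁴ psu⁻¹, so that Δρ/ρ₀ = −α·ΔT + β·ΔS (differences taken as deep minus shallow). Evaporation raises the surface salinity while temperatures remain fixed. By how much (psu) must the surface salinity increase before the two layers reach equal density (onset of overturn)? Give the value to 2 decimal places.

0.09 psu

Neutral buoyancy requires −α(T_deep − T_surf) + β(S_deep − S_surf′) = 0.
S_surf′ = S_deep − (α/β)·ΔT = 34.53 − (1.6 × 10⁻⁴/7.2 × 10⁻⁴)·(-3.9) = 35.3967 psu.
Increase required: 35.3967 − 35.31 = 0.0867 psu.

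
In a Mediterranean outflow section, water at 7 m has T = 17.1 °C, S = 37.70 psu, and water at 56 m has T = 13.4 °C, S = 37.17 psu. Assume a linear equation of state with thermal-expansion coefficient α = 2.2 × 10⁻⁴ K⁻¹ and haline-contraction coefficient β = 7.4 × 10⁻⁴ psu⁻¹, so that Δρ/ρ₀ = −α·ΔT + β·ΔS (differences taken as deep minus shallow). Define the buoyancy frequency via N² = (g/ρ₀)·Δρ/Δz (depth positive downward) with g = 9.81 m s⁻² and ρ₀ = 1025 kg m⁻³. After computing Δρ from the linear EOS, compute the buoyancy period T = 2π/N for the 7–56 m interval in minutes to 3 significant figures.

11.4 min

ΔT = -3.7 K, ΔS = -0.53 psu (deep − shallow).
Δρ/ρ₀ = −αΔT + βΔS = 8.14 × 10⁻⁴ − 3.922 × 10⁻⁴ = 4.218 × 10⁻⁴, so Δρ ≈ 0.4323 kg m⁻³.
N² = (g/ρ₀)·Δρ/Δz = g·(Δρ/ρ₀)/Δz = 9.81 × 4.218 × 10⁻⁴ / 49 = 8.4446 × 10⁻⁵ s⁻².
N = √(8.4446 × 10⁻⁵) = 9.1895 × 10⁻³ rad s⁻¹ → T = 2π/N = 683.74 s = 11.396 min ≈ 11.4 min.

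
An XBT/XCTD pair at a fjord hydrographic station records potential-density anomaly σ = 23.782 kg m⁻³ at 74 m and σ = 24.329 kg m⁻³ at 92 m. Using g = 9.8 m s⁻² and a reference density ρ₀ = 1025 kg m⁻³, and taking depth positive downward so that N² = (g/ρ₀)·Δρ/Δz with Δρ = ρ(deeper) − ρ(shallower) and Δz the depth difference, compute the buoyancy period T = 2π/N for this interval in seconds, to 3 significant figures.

Δρ = 1024.329 − 1023.782 = 0.547 kg m⁻³ over Δz = 92 − 74 = 18 m.
N² = (9.8/1025) × (0.547/18) = 2.9055 × 10⁻⁴ s⁻².
N = √(2.9055 × 10⁻⁴) = 0.017046 rad s⁻¹, so T = 2π/N = 368.60 s ≈ 369 s.

369 s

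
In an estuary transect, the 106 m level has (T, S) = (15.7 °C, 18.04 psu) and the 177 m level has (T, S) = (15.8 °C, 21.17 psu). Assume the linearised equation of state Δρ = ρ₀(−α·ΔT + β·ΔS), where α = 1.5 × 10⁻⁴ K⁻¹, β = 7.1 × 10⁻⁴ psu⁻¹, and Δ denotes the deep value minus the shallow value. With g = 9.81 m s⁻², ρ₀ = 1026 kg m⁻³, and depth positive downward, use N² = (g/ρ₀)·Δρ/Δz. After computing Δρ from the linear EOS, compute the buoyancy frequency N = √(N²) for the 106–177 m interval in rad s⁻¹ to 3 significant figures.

0.0175 rad s⁻¹

ΔT = +0.1 K, ΔS = +3.13 psu (deep − shallow).
Δρ/ρ₀ = −αΔT + βΔS = -1.50 × 10⁻⁵ + 2.2223 × 10⁻³ = 2.2073 × 10⁻³, so Δρ ≈ 2.265 kg m⁻³.
N² = (g/ρ₀)·Δρ/Δz = g·(Δρ/ρ₀)/Δz = 9.81 × 2.2073 × 10⁻³ / 71 = 3.0498 × 10⁻⁴ s⁻².
N = √(3.0498 × 10⁻⁴) = 0.017464 rad s⁻¹ ≈ 0.0175 rad s⁻¹.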